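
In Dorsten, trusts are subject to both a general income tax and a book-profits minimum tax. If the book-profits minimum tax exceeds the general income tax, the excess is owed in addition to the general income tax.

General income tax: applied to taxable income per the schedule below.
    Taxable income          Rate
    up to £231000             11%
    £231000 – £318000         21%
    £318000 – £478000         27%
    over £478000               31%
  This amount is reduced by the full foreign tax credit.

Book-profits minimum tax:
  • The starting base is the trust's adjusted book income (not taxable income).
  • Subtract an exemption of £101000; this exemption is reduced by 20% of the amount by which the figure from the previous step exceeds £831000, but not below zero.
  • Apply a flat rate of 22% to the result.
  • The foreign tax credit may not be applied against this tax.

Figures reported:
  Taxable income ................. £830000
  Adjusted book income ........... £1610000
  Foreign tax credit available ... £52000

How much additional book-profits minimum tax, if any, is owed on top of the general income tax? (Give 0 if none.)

£210200

General income tax:
  £231000 × 11% = £25410
  £87000 × 21% = £18270
  £160000 × 27% = £43200
  £352000 × 31% = £109120
  → £196000
  Less foreign tax credit £52000 → £144000

Book-profits minimum tax:
  Base (adjusted book income): £1610000
  Exemption: 20% × (£1610000 − £831000) = £155800 ≥ £101000, so the exemption is fully phased out
  Base: £1610000 − £0 = £1610000
  £1610000 × 22% = £354200

Excess of book-profits minimum tax over general income tax: £354200 − £144000 = £210200.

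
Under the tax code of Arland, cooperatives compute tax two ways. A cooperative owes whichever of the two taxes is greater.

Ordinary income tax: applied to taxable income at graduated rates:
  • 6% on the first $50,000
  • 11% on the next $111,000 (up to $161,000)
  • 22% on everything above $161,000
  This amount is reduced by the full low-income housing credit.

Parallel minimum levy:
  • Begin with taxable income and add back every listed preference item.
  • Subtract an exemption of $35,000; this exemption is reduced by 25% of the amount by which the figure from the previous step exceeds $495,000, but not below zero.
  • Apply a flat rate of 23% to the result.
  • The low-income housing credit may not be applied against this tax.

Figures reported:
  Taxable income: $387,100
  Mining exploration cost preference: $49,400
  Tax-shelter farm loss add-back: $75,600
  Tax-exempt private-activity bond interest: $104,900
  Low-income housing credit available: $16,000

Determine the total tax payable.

$140,875

Parallel minimum levy:
  Adjusted income: $387,100 + $49,400 + $75,600 + $104,900 = $617,000
  Exemption: $35,000 − 25% × ($617,000 − $495,000) = $35,000 − $30,500 = $4,500
  Base: $617,000 − $4,500 = $612,500
  $612,500 × 23% = $140,875

Ordinary income tax:
  $50,000 × 6% = $3,000
  $111,000 × 11% = $12,210
  $226,100 × 22% = $49,742
  → $64,952
  Less low-income housing credit $16,000 → $48,952

$140,875 > $48,952, so the parallel minimum levy is the binding amount.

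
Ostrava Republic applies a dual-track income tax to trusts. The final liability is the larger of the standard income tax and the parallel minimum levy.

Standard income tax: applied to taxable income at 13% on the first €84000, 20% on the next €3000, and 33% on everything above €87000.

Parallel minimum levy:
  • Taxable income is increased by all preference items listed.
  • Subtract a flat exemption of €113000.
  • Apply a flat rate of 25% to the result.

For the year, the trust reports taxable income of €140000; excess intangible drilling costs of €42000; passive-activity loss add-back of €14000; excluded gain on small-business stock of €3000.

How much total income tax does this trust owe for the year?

€29010

Standard income tax:
  €84000 × 13% = €10920
  €3000 × 20% = €600
  €53000 × 33% = €17490
  → €29010

Parallel minimum levy:
  Adjusted income: €140000 + €42000 + €14000 + €3000 = €199000
  Less exemption €113000 → base €86000
  €86000 × 25% = €21500

€29010 > €21500, so the standard income tax governs.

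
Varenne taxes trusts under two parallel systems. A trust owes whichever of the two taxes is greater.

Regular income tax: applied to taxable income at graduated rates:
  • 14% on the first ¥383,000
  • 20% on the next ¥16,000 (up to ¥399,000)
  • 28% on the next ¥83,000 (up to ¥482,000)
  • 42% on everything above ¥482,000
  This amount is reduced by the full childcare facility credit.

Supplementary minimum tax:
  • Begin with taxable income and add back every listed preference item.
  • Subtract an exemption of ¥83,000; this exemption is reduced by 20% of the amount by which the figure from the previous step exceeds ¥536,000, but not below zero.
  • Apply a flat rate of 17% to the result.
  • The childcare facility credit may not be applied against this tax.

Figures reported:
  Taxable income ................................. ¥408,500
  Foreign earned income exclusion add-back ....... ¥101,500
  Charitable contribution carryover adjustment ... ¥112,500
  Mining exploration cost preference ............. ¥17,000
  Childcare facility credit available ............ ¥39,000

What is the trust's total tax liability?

¥98,124

Supplementary minimum tax:
  Adjusted income: ¥408,500 + ¥101,500 + ¥112,500 + ¥17,000 = ¥639,500
  Exemption: ¥83,000 − 20% × (¥639,500 − ¥536,000) = ¥83,000 − ¥20,700 = ¥62,300
  Base: ¥639,500 − ¥62,300 = ¥577,200
  ¥577,200 × 17% = ¥98,124

Regular income tax:
  ¥383,000 × 14% = ¥53,620
  ¥16,000 × 20% = ¥3,200
  ¥9,500 × 28% = ¥2,660
  → ¥59,480
  Less childcare facility credit ¥39,000 → ¥20,480

¥98,124 > ¥20,480, so the supplementary minimum tax is the binding amount.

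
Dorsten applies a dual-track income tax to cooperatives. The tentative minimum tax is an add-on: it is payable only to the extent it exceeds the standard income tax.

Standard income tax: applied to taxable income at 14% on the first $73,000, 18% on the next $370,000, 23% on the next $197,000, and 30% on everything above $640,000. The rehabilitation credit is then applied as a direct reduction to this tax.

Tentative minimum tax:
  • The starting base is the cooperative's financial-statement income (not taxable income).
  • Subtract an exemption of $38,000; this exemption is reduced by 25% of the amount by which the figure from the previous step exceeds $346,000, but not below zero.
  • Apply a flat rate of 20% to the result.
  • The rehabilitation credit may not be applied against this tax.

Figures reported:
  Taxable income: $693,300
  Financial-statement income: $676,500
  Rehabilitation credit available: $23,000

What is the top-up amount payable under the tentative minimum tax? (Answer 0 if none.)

$20,180

Standard income tax:
  $73,000 × 14% = $10,220
  $370,000 × 18% = $66,600
  $197,000 × 23% = $45,310
  $53,300 × 30% = $15,990
  → $138,120
  Less rehabilitation credit $23,000 → $115,120

Tentative minimum tax:
  Base (financial-statement income): $676,500
  Exemption: 25% × ($676,500 − $346,000) = $82,625 ≥ $38,000, so the exemption is fully phased out
  Base: $676,500 − $0 = $676,500
  $676,500 × 20% = $135,300

Excess of tentative minimum tax over standard income tax: $135,300 − $115,120 = $20,180.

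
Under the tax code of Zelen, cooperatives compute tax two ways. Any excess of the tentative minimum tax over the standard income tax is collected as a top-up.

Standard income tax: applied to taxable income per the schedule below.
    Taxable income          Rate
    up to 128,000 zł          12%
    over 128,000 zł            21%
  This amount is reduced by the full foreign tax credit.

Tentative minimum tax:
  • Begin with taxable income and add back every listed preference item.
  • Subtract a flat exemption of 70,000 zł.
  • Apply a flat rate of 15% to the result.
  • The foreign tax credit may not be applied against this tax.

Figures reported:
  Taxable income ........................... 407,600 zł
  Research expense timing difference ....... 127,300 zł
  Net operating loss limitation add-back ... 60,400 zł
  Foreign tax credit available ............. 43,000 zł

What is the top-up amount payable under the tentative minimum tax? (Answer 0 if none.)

47,719 zł

Tentative minimum tax:
  Adjusted income: 407,600 zł + 127,300 zł + 60,400 zł = 595,300 zł
  Less exemption 70,000 zł → base 525,300 zł
  525,300 zł × 15% = 78,795 zł

Standard income tax:
  128,000 zł × 12% = 15,360 zł
  279,600 zł × 21% = 58,716 zł
  → 74,076 zł
  Less foreign tax credit 43,000 zł → 31,076 zł

Excess of tentative minimum tax over standard income tax: 78,795 zł − 31,076 zł = 47,719 zł.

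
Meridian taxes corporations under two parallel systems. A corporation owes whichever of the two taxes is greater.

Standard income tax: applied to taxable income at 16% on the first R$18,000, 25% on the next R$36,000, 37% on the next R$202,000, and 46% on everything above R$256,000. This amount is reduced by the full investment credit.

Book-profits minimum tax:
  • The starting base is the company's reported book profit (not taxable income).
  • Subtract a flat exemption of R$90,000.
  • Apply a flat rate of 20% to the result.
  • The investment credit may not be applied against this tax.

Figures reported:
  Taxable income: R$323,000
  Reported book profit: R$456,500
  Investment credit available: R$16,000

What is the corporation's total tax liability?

R$101,440

Standard income tax:
  R$18,000 × 16% = R$2,880
  R$36,000 × 25% = R$9,000
  R$202,000 × 37% = R$74,740
  R$67,000 × 46% = R$30,820
  → R$117,440
  Less investment credit R$16,000 → R$101,440

Book-profits minimum tax:
  Base (reported book profit): R$456,500
  Less exemption R$90,000 → base R$366,500
  R$366,500 × 20% = R$73,300

R$101,440 > R$73,300, so the standard income tax governs.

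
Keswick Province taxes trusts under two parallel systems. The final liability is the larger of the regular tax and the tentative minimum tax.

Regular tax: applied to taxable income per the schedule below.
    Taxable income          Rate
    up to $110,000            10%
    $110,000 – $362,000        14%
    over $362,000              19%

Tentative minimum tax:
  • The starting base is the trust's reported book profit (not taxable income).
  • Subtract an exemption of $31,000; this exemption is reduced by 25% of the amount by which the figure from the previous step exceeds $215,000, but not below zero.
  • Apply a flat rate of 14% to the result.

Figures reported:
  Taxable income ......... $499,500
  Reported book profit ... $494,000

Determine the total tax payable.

$72,405

Regular tax:
  $110,000 × 10% = $11,000
  $252,000 × 14% = $35,280
  $137,500 × 19% = $26,125
  → $72,405

Tentative minimum tax:
  Base (reported book profit): $494,000
  Exemption: 25% × ($494,000 − $215,000) = $69,750 ≥ $31,000, so the exemption is fully phased out
  Base: $494,000 − $0 = $494,000
  $494,000 × 14% = $69,160

$72,405 > $69,160, so the regular tax governs.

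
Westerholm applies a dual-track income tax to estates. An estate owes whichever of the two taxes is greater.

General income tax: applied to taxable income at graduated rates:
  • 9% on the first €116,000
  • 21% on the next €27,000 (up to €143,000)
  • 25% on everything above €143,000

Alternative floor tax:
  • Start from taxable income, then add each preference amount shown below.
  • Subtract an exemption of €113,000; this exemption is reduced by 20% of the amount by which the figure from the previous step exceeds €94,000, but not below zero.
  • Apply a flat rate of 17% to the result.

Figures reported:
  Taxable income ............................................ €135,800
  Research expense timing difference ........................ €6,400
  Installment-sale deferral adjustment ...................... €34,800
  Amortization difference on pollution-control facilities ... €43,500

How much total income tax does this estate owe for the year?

€22,576

General income tax:
  €116,000 × 9% = €10,440
  €19,800 × 21% = €4,158
  → €14,598

Alternative floor tax:
  Adjusted income: €135,800 + €6,400 + €34,800 + €43,500 = €220,500
  Exemption: €113,000 − 20% × (€220,500 − €94,000) = €113,000 − €25,300 = €87,700
  Base: €220,500 − €87,700 = €132,800
  €132,800 × 17% = €22,576

€22,576 > €14,598, so the alternative floor tax is the binding amount.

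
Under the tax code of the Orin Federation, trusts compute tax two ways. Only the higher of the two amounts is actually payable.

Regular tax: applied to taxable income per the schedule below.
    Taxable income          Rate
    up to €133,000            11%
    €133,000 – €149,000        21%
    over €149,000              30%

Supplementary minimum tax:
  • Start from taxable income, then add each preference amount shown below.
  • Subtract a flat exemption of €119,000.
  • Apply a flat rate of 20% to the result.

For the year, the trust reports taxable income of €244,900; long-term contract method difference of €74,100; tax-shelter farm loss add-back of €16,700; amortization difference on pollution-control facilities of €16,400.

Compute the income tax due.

Regular tax:
  €133,000 × 11% = €14,630
  €16,000 × 21% = €3,360
  €95,900 × 30% = €28,770
  → €46,760

Supplementary minimum tax:
  Adjusted income: €244,900 + €74,100 + €16,700 + €16,400 = €352,100
  Less exemption €119,000 → base €233,100
  €233,100 × 20% = €46,620

€46,760 > €46,620, so the regular tax governs.

€46,760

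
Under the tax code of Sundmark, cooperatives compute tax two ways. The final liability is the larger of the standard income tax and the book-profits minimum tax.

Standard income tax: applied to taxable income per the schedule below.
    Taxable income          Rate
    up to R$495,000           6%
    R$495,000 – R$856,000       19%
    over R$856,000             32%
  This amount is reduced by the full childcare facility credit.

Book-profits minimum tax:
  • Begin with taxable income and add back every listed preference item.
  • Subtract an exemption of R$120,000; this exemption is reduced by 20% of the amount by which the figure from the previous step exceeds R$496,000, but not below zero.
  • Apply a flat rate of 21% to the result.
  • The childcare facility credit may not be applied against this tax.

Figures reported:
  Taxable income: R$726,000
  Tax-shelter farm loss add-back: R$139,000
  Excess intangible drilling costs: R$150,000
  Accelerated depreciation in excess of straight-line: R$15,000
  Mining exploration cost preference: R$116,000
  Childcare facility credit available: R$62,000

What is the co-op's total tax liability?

R$240,660

Book-profits minimum tax:
  Adjusted income: R$726,000 + R$139,000 + R$150,000 + R$15,000 + R$116,000 = R$1,146,000
  Exemption: 20% × (R$1,146,000 − R$496,000) = R$130,000 ≥ R$120,000, so the exemption is fully phased out
  Base: R$1,146,000 − R$0 = R$1,146,000
  R$1,146,000 × 21% = R$240,660

Standard income tax:
  R$495,000 × 6% = R$29,700
  R$231,000 × 19% = R$43,890
  → R$73,590
  Less childcare facility credit R$62,000 → R$11,590

R$240,660 > R$11,590, so the book-profits minimum tax is the binding amount.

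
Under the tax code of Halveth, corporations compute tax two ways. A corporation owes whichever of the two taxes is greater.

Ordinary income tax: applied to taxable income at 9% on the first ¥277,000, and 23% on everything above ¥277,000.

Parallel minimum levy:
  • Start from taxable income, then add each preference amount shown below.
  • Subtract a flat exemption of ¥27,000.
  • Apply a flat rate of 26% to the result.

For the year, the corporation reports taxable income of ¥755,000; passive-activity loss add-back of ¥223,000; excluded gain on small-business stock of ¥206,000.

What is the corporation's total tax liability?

Parallel minimum levy:
  Adjusted income: ¥755,000 + ¥223,000 + ¥206,000 = ¥1,184,000
  Less exemption ¥27,000 → base ¥1,157,000
  ¥1,157,000 × 26% = ¥300,820

Ordinary income tax:
  ¥277,000 × 9% = ¥24,930
  ¥478,000 × 23% = ¥109,940
  → ¥134,870

¥300,820 > ¥134,870, so the parallel minimum levy is the binding amount.

¥300,820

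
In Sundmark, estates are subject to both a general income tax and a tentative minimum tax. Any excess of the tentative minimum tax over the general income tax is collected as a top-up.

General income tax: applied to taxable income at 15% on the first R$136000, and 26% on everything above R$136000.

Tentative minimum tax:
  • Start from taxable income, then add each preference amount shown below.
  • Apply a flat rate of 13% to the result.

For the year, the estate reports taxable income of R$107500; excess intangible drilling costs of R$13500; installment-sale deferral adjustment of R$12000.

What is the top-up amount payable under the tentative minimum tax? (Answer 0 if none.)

General income tax:
  R$107500 × 15% = R$16125

Tentative minimum tax:
  Adjusted income: R$107500 + R$13500 + R$12000 = R$133000
  R$133000 × 13% = R$17290

Excess of tentative minimum tax over general income tax: R$17290 − R$16125 = R$1165.

R$1165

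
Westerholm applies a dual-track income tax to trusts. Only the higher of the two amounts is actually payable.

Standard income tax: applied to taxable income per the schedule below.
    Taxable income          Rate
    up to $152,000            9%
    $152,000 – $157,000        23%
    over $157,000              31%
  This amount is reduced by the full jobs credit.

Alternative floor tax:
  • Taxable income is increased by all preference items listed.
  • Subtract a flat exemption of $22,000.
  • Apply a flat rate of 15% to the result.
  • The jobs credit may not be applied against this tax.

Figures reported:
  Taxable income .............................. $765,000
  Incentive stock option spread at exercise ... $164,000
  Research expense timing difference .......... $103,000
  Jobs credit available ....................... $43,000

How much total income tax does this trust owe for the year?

Standard income tax:
  $152,000 × 9% = $13,680
  $5,000 × 23% = $1,150
  $608,000 × 31% = $188,480
  → $203,310
  Less jobs credit $43,000 → $160,310

Alternative floor tax:
  Adjusted income: $765,000 + $164,000 + $103,000 = $1,032,000
  Less exemption $22,000 → base $1,010,000
  $1,010,000 × 15% = $151,500

$160,310 > $151,500, so the standard income tax governs.

$160,310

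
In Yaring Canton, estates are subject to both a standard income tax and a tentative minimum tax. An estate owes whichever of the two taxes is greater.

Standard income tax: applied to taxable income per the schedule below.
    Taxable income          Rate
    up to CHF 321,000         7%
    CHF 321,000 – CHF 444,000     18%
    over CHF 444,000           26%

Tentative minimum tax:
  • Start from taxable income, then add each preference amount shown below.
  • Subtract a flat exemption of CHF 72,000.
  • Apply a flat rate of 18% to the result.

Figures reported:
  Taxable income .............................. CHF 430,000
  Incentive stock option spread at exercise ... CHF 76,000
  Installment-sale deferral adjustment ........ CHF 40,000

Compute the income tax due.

Standard income tax:
  CHF 321,000 × 7% = CHF 22,470
  CHF 109,000 × 18% = CHF 19,620
  → CHF 42,090

Tentative minimum tax:
  Adjusted income: CHF 430,000 + CHF 76,000 + CHF 40,000 = CHF 546,000
  Less exemption CHF 72,000 → base CHF 474,000
  CHF 474,000 × 18% = CHF 85,320

CHF 85,320 > CHF 42,090, so the tentative minimum tax is the binding amount.

CHF 85,320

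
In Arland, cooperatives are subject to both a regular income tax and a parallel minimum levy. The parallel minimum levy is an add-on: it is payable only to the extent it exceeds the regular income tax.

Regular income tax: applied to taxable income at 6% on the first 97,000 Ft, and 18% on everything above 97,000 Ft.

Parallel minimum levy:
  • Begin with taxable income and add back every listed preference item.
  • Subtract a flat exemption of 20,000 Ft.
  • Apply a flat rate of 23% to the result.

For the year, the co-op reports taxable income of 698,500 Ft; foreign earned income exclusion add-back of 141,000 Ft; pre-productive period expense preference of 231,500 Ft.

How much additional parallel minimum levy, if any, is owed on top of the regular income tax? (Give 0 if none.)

127,640 Ft

Regular income tax:
  97,000 Ft × 6% = 5,820 Ft
  601,500 Ft × 18% = 108,270 Ft
  → 114,090 Ft

Parallel minimum levy:
  Adjusted income: 698,500 Ft + 141,000 Ft + 231,500 Ft = 1,071,000 Ft
  Less exemption 20,000 Ft → base 1,051,000 Ft
  1,051,000 Ft × 23% = 241,730 Ft

Excess of parallel minimum levy over regular income tax: 241,730 Ft − 114,090 Ft = 127,640 Ft.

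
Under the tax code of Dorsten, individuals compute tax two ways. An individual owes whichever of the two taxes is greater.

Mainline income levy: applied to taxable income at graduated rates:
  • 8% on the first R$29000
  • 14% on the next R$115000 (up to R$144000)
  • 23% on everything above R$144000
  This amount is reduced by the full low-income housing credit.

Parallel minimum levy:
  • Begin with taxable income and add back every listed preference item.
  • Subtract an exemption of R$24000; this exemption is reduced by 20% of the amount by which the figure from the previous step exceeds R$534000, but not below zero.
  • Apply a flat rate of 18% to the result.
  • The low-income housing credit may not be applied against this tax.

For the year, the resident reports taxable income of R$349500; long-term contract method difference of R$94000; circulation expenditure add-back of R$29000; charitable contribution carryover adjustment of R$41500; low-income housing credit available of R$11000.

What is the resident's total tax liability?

R$88200

Mainline income levy:
  R$29000 × 8% = R$2320
  R$115000 × 14% = R$16100
  R$205500 × 23% = R$47265
  → R$65685
  Less low-income housing credit R$11000 → R$54685

Parallel minimum levy:
  Adjusted income: R$349500 + R$94000 + R$29000 + R$41500 = R$514000
  Exemption: R$514000 ≤ R$534000, so full R$24000 applies
  Base: R$514000 − R$24000 = R$490000
  R$490000 × 18% = R$88200

R$88200 > R$54685, so the parallel minimum levy is the binding amount.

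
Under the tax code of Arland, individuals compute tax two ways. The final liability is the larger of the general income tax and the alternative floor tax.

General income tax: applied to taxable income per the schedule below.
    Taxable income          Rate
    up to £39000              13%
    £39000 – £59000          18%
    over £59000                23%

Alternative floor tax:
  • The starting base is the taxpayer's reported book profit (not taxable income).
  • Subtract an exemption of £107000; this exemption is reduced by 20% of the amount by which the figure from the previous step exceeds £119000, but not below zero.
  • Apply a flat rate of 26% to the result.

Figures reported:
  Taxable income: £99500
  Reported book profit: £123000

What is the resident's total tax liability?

£17985

Alternative floor tax:
  Base (reported book profit): £123000
  Exemption: £107000 − 20% × (£123000 − £119000) = £107000 − £800 = £106200
  Base: £123000 − £106200 = £16800
  £16800 × 26% = £4368

General income tax:
  £39000 × 13% = £5070
  £20000 × 18% = £3600
  £40500 × 23% = £9315
  → £17985

£17985 > £4368, so the general income tax governs.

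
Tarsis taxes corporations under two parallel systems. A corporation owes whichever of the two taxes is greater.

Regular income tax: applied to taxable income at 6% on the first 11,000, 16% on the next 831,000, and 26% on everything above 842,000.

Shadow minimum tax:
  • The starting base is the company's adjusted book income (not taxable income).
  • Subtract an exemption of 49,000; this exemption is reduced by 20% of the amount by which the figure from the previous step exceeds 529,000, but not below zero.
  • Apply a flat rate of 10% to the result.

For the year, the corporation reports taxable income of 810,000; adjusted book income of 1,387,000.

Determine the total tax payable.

138,700

Regular income tax:
  11,000 × 6% = 660
  799,000 × 16% = 127,840
  → 128,500

Shadow minimum tax:
  Base (adjusted book income): 1,387,000
  Exemption: 20% × (1,387,000 − 529,000) = 171,600 ≥ 49,000, so the exemption is fully phased out
  Base: 1,387,000 − 0 = 1,387,000
  1,387,000 × 10% = 138,700

138,700 > 128,500, so the shadow minimum tax is the binding amount.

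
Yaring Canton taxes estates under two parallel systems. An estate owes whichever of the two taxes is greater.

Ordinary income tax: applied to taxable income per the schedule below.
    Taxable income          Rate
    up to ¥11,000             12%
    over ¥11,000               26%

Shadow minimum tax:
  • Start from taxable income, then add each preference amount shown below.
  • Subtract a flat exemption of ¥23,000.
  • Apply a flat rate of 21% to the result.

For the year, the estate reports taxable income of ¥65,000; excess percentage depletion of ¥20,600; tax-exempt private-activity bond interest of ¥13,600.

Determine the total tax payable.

¥16,002

Shadow minimum tax:
  Adjusted income: ¥65,000 + ¥20,600 + ¥13,600 = ¥99,200
  Less exemption ¥23,000 → base ¥76,200
  ¥76,200 × 21% = ¥16,002

Ordinary income tax:
  ¥11,000 × 12% = ¥1,320
  ¥54,000 × 26% = ¥14,040
  → ¥15,360

¥16,002 > ¥15,360, so the shadow minimum tax is the binding amount.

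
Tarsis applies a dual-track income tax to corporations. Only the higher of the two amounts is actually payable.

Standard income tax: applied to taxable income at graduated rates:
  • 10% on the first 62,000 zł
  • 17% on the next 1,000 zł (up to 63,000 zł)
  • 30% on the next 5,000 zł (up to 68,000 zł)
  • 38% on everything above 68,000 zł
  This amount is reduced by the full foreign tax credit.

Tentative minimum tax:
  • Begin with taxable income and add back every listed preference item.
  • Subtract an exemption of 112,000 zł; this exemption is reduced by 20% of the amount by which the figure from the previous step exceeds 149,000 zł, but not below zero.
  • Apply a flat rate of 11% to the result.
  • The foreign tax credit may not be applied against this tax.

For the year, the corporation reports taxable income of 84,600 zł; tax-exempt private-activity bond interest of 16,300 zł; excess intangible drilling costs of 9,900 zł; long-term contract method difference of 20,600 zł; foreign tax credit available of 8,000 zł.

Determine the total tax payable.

Tentative minimum tax:
  Adjusted income: 84,600 zł + 16,300 zł + 9,900 zł + 20,600 zł = 131,400 zł
  Exemption: 131,400 zł ≤ 149,000 zł, so full 112,000 zł applies
  Base: 131,400 zł − 112,000 zł = 19,400 zł
  19,400 zł × 11% = 2,134 zł

Standard income tax:
  62,000 zł × 10% = 6,200 zł
  1,000 zł × 17% = 170 zł
  5,000 zł × 30% = 1,500 zł
  16,600 zł × 38% = 6,308 zł
  → 14,178 zł
  Less foreign tax credit 8,000 zł → 6,178 zł

6,178 zł > 2,134 zł, so the standard income tax governs.

6,178 zł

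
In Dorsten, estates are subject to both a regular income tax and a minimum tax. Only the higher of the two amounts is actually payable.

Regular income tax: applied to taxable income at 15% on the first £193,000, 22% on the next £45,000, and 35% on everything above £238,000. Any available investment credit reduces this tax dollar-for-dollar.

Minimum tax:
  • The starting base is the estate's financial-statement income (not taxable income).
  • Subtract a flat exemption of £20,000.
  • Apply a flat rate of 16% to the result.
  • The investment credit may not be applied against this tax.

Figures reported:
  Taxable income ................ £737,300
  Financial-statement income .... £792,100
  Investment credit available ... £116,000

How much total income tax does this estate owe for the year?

Minimum tax:
  Base (financial-statement income): £792,100
  Less exemption £20,000 → base £772,100
  £772,100 × 16% = £123,536

Regular income tax:
  £193,000 × 15% = £28,950
  £45,000 × 22% = £9,900
  £499,300 × 35% = £174,755
  → £213,605
  Less investment credit £116,000 → £97,605

£123,536 > £97,605, so the minimum tax is the binding amount.

£123,536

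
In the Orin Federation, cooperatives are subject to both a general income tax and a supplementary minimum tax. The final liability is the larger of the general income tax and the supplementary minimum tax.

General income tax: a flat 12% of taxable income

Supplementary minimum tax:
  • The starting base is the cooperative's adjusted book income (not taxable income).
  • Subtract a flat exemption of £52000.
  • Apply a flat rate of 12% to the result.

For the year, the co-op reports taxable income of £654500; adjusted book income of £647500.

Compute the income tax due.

£78540

General income tax:
  £654500 × 12% = £78540

Supplementary minimum tax:
  Base (adjusted book income): £647500
  Less exemption £52000 → base £595500
  £595500 × 12% = £71460

£78540 > £71460, so the general income tax governs.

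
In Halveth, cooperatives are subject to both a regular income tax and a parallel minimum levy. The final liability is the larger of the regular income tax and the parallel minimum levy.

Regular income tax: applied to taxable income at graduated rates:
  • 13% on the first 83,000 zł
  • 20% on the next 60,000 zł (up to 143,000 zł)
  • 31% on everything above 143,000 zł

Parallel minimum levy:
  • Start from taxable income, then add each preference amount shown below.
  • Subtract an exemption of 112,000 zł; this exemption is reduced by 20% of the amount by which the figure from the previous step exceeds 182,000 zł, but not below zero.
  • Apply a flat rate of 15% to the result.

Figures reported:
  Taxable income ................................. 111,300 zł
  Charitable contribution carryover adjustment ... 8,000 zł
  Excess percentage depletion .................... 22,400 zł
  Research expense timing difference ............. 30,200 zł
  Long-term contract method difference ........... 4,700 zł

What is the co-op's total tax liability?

Parallel minimum levy:
  Adjusted income: 111,300 zł + 8,000 zł + 22,400 zł + 30,200 zł + 4,700 zł = 176,600 zł
  Exemption: 176,600 zł ≤ 182,000 zł, so full 112,000 zł applies
  Base: 176,600 zł − 112,000 zł = 64,600 zł
  64,600 zł × 15% = 9,690 zł

Regular income tax:
  83,000 zł × 13% = 10,790 zł
  28,300 zł × 20% = 5,660 zł
  → 16,450 zł

16,450 zł > 9,690 zł, so the regular income tax governs.

16,450 zł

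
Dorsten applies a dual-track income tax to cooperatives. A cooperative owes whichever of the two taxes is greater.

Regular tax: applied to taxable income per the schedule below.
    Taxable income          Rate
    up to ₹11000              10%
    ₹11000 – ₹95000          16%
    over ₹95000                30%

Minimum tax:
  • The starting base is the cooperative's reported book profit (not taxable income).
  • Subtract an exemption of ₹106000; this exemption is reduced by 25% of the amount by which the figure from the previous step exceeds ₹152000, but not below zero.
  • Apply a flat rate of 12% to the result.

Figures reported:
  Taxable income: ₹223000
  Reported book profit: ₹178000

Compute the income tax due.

₹52940

Minimum tax:
  Base (reported book profit): ₹178000
  Exemption: ₹106000 − 25% × (₹178000 − ₹152000) = ₹106000 − ₹6500 = ₹99500
  Base: ₹178000 − ₹99500 = ₹78500
  ₹78500 × 12% = ₹9420

Regular tax:
  ₹11000 × 10% = ₹1100
  ₹84000 × 16% = ₹13440
  ₹128000 × 30% = ₹38400
  → ₹52940

₹52940 > ₹9420, so the regular tax governs.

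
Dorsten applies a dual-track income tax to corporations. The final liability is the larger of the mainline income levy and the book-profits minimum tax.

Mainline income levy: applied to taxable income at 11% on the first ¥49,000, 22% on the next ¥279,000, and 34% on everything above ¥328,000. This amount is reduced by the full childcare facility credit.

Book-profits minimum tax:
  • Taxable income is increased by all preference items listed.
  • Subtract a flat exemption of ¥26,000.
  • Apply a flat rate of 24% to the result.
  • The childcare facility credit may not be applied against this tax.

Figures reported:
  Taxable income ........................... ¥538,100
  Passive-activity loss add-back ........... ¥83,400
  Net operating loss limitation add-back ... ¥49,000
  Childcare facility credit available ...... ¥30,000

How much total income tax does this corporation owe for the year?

¥154,680

Mainline income levy:
  ¥49,000 × 11% = ¥5,390
  ¥279,000 × 22% = ¥61,380
  ¥210,100 × 34% = ¥71,434
  → ¥138,204
  Less childcare facility credit ¥30,000 → ¥108,204

Book-profits minimum tax:
  Adjusted income: ¥538,100 + ¥83,400 + ¥49,000 = ¥670,500
  Less exemption ¥26,000 → base ¥644,500
  ¥644,500 × 24% = ¥154,680

¥154,680 > ¥108,204, so the book-profits minimum tax is the binding amount.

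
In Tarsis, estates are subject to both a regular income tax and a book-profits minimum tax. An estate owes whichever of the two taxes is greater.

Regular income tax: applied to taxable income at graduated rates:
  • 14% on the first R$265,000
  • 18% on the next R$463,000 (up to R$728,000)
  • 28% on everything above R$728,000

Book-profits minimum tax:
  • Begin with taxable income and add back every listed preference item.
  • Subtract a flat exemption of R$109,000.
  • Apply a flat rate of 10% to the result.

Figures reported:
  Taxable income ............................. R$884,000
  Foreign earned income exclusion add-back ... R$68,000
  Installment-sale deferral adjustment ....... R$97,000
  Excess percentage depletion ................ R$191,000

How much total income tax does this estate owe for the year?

Book-profits minimum tax:
  Adjusted income: R$884,000 + R$68,000 + R$97,000 + R$191,000 = R$1,240,000
  Less exemption R$109,000 → base R$1,131,000
  R$1,131,000 × 10% = R$113,100

Regular income tax:
  R$265,000 × 14% = R$37,100
  R$463,000 × 18% = R$83,340
  R$156,000 × 28% = R$43,680
  → R$164,120

R$164,120 > R$113,100, so the regular income tax governs.

R$164,120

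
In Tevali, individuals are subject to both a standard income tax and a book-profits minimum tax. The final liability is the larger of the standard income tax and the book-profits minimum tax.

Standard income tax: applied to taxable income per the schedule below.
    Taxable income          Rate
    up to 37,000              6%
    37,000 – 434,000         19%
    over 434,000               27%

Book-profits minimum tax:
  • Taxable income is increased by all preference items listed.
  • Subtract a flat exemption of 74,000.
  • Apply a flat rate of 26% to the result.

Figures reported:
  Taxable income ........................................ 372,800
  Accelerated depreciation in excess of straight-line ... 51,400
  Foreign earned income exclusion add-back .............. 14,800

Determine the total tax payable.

Standard income tax:
  37,000 × 6% = 2,220
  335,800 × 19% = 63,802
  → 66,022

Book-profits minimum tax:
  Adjusted income: 372,800 + 51,400 + 14,800 = 439,000
  Less exemption 74,000 → base 365,000
  365,000 × 26% = 94,900

94,900 > 66,022, so the book-profits minimum tax is the binding amount.

94,900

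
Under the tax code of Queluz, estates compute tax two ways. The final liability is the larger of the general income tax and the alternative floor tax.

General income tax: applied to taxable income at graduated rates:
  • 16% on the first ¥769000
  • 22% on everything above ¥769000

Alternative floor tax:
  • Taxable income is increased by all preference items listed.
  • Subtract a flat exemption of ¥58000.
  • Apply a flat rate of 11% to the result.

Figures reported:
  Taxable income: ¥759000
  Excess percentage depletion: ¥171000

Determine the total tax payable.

¥121440

General income tax:
  ¥759000 × 16% = ¥121440

Alternative floor tax:
  Adjusted income: ¥759000 + ¥171000 = ¥930000
  Less exemption ¥58000 → base ¥872000
  ¥872000 × 11% = ¥95920

¥121440 > ¥95920, so the general income tax governs.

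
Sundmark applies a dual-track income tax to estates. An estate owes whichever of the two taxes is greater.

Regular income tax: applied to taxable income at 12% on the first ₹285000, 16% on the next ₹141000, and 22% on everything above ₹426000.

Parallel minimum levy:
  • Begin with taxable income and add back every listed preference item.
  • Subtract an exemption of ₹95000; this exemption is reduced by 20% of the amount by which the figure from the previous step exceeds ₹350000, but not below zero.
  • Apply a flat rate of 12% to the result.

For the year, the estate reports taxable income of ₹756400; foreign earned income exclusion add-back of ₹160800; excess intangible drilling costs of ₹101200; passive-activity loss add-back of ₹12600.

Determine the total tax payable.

₹129448

Parallel minimum levy:
  Adjusted income: ₹756400 + ₹160800 + ₹101200 + ₹12600 = ₹1031000
  Exemption: 20% × (₹1031000 − ₹350000) = ₹136200 ≥ ₹95000, so the exemption is fully phased out
  Base: ₹1031000 − ₹0 = ₹1031000
  ₹1031000 × 12% = ₹123720

Regular income tax:
  ₹285000 × 12% = ₹34200
  ₹141000 × 16% = ₹22560
  ₹330400 × 22% = ₹72688
  → ₹129448

₹129448 > ₹123720, so the regular income tax governs.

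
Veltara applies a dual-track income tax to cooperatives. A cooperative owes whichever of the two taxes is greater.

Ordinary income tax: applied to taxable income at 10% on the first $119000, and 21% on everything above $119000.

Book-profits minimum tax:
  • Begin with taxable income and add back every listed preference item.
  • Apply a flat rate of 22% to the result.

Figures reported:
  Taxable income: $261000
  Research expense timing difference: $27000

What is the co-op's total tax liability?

Ordinary income tax:
  $119000 × 10% = $11900
  $142000 × 21% = $29820
  → $41720

Book-profits minimum tax:
  Adjusted income: $261000 + $27000 = $288000
  $288000 × 22% = $63360

$63360 > $41720, so the book-profits minimum tax is the binding amount.

$63360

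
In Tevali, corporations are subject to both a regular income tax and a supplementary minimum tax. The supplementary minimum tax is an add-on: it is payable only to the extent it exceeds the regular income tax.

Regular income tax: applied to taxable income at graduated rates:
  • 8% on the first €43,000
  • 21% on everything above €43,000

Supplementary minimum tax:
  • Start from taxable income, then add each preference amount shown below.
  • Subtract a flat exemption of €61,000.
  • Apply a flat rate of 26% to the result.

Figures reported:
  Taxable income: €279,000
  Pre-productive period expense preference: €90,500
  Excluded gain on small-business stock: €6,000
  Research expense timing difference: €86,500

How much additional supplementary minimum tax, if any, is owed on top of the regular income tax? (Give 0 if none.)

Supplementary minimum tax:
  Adjusted income: €279,000 + €90,500 + €6,000 + €86,500 = €462,000
  Less exemption €61,000 → base €401,000
  €401,000 × 26% = €104,260

Regular income tax:
  €43,000 × 8% = €3,440
  €236,000 × 21% = €49,560
  → €53,000

Excess of supplementary minimum tax over regular income tax: €104,260 − €53,000 = €51,260.

€51,260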